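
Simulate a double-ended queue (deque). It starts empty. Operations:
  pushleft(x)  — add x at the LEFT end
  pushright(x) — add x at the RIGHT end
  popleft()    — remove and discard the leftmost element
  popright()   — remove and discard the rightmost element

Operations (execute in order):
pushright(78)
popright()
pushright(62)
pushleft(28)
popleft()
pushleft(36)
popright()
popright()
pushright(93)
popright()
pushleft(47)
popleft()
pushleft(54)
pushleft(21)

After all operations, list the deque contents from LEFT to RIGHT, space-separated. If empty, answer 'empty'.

pushright(78): [78]
popright(): []
pushright(62): [62]
pushleft(28): [28, 62]
popleft(): [62]
pushleft(36): [36, 62]
popright(): [36]
popright(): []
pushright(93): [93]
popright(): []
pushleft(47): [47]
popleft(): []
pushleft(54): [54]
pushleft(21): [21, 54]

Answer: 21 54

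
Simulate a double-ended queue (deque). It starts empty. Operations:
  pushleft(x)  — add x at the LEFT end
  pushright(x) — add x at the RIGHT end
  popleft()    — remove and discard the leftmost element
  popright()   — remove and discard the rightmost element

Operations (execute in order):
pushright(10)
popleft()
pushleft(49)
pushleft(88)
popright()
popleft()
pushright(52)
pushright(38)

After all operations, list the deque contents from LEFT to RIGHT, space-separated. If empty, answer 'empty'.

Answer: 52 38

Derivation:
pushright(10): [10]
popleft(): []
pushleft(49): [49]
pushleft(88): [88, 49]
popright(): [88]
popleft(): []
pushright(52): [52]
pushright(38): [52, 38]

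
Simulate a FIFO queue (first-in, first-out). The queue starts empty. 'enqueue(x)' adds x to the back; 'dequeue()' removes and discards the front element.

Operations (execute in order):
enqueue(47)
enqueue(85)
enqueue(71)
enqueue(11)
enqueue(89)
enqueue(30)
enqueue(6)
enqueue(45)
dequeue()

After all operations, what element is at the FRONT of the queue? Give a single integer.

enqueue(47): queue = [47]
enqueue(85): queue = [47, 85]
enqueue(71): queue = [47, 85, 71]
enqueue(11): queue = [47, 85, 71, 11]
enqueue(89): queue = [47, 85, 71, 11, 89]
enqueue(30): queue = [47, 85, 71, 11, 89, 30]
enqueue(6): queue = [47, 85, 71, 11, 89, 30, 6]
enqueue(45): queue = [47, 85, 71, 11, 89, 30, 6, 45]
dequeue(): queue = [85, 71, 11, 89, 30, 6, 45]

Answer: 85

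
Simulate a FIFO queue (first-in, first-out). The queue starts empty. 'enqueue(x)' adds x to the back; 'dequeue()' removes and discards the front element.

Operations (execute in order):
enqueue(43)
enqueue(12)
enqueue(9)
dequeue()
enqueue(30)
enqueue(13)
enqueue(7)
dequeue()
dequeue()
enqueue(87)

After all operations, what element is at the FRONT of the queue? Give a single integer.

Answer: 30

Derivation:
enqueue(43): queue = [43]
enqueue(12): queue = [43, 12]
enqueue(9): queue = [43, 12, 9]
dequeue(): queue = [12, 9]
enqueue(30): queue = [12, 9, 30]
enqueue(13): queue = [12, 9, 30, 13]
enqueue(7): queue = [12, 9, 30, 13, 7]
dequeue(): queue = [9, 30, 13, 7]
dequeue(): queue = [30, 13, 7]
enqueue(87): queue = [30, 13, 7, 87]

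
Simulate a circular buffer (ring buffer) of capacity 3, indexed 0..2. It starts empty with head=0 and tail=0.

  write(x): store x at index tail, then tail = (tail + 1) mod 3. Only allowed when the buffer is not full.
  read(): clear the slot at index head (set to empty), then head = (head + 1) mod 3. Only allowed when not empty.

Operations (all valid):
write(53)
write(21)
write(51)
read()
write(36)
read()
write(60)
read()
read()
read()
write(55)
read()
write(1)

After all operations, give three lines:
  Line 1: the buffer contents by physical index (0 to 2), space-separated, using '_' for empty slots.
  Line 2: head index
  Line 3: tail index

write(53): buf=[53 _ _], head=0, tail=1, size=1
write(21): buf=[53 21 _], head=0, tail=2, size=2
write(51): buf=[53 21 51], head=0, tail=0, size=3
read(): buf=[_ 21 51], head=1, tail=0, size=2
write(36): buf=[36 21 51], head=1, tail=1, size=3
read(): buf=[36 _ 51], head=2, tail=1, size=2
write(60): buf=[36 60 51], head=2, tail=2, size=3
read(): buf=[36 60 _], head=0, tail=2, size=2
read(): buf=[_ 60 _], head=1, tail=2, size=1
read(): buf=[_ _ _], head=2, tail=2, size=0
write(55): buf=[_ _ 55], head=2, tail=0, size=1
read(): buf=[_ _ _], head=0, tail=0, size=0
write(1): buf=[1 _ _], head=0, tail=1, size=1

Answer: 1 _ _
0
1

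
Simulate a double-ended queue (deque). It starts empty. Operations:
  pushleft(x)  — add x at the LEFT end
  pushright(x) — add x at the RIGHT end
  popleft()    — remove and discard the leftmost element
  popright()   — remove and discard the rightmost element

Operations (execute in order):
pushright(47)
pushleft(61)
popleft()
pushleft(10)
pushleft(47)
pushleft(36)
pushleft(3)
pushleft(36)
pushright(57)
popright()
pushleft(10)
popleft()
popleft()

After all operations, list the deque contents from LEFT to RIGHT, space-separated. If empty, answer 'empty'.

pushright(47): [47]
pushleft(61): [61, 47]
popleft(): [47]
pushleft(10): [10, 47]
pushleft(47): [47, 10, 47]
pushleft(36): [36, 47, 10, 47]
pushleft(3): [3, 36, 47, 10, 47]
pushleft(36): [36, 3, 36, 47, 10, 47]
pushright(57): [36, 3, 36, 47, 10, 47, 57]
popright(): [36, 3, 36, 47, 10, 47]
pushleft(10): [10, 36, 3, 36, 47, 10, 47]
popleft(): [36, 3, 36, 47, 10, 47]
popleft(): [3, 36, 47, 10, 47]

Answer: 3 36 47 10 47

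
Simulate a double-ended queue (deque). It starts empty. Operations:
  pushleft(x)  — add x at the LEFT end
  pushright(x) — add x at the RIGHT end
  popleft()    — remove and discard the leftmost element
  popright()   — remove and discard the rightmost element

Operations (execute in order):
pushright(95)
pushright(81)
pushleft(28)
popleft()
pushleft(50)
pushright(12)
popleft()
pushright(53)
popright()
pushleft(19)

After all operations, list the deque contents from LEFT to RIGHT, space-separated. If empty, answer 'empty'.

pushright(95): [95]
pushright(81): [95, 81]
pushleft(28): [28, 95, 81]
popleft(): [95, 81]
pushleft(50): [50, 95, 81]
pushright(12): [50, 95, 81, 12]
popleft(): [95, 81, 12]
pushright(53): [95, 81, 12, 53]
popright(): [95, 81, 12]
pushleft(19): [19, 95, 81, 12]

Answer: 19 95 81 12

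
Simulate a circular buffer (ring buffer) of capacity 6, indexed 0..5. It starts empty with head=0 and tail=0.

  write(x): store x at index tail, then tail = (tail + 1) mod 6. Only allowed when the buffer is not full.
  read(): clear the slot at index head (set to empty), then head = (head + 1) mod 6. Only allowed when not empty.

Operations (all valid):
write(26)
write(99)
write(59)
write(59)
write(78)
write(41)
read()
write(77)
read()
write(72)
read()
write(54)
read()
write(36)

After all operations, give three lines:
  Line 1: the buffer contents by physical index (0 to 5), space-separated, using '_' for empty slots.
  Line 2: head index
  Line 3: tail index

write(26): buf=[26 _ _ _ _ _], head=0, tail=1, size=1
write(99): buf=[26 99 _ _ _ _], head=0, tail=2, size=2
write(59): buf=[26 99 59 _ _ _], head=0, tail=3, size=3
write(59): buf=[26 99 59 59 _ _], head=0, tail=4, size=4
write(78): buf=[26 99 59 59 78 _], head=0, tail=5, size=5
write(41): buf=[26 99 59 59 78 41], head=0, tail=0, size=6
read(): buf=[_ 99 59 59 78 41], head=1, tail=0, size=5
write(77): buf=[77 99 59 59 78 41], head=1, tail=1, size=6
read(): buf=[77 _ 59 59 78 41], head=2, tail=1, size=5
write(72): buf=[77 72 59 59 78 41], head=2, tail=2, size=6
read(): buf=[77 72 _ 59 78 41], head=3, tail=2, size=5
write(54): buf=[77 72 54 59 78 41], head=3, tail=3, size=6
read(): buf=[77 72 54 _ 78 41], head=4, tail=3, size=5
write(36): buf=[77 72 54 36 78 41], head=4, tail=4, size=6

Answer: 77 72 54 36 78 41
4
4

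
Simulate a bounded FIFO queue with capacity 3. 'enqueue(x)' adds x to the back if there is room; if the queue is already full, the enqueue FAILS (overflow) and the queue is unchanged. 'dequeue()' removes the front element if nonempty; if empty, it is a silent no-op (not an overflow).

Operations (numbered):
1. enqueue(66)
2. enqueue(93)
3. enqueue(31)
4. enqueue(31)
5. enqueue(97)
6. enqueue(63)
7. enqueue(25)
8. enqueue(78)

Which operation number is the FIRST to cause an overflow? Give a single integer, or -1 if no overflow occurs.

1. enqueue(66): size=1
2. enqueue(93): size=2
3. enqueue(31): size=3
4. enqueue(31): size=3=cap → OVERFLOW (fail)
5. enqueue(97): size=3=cap → OVERFLOW (fail)
6. enqueue(63): size=3=cap → OVERFLOW (fail)
7. enqueue(25): size=3=cap → OVERFLOW (fail)
8. enqueue(78): size=3=cap → OVERFLOW (fail)

Answer: 4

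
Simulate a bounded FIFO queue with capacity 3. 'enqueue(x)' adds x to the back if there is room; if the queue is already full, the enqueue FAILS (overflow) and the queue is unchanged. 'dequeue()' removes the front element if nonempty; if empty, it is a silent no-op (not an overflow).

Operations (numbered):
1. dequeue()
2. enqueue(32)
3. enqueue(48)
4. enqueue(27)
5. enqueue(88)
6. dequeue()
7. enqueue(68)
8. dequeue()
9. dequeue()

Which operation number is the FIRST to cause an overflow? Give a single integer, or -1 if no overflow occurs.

1. dequeue(): empty, no-op, size=0
2. enqueue(32): size=1
3. enqueue(48): size=2
4. enqueue(27): size=3
5. enqueue(88): size=3=cap → OVERFLOW (fail)
6. dequeue(): size=2
7. enqueue(68): size=3
8. dequeue(): size=2
9. dequeue(): size=1

Answer: 5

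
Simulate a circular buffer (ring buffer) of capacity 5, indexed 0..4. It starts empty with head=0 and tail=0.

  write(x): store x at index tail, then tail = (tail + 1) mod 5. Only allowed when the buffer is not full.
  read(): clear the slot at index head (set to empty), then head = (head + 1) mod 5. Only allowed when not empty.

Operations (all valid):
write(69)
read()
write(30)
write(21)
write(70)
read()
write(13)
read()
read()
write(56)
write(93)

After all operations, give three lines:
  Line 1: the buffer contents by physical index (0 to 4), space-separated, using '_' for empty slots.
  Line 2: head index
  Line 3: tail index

Answer: 56 93 _ _ 13
4
2

Derivation:
write(69): buf=[69 _ _ _ _], head=0, tail=1, size=1
read(): buf=[_ _ _ _ _], head=1, tail=1, size=0
write(30): buf=[_ 30 _ _ _], head=1, tail=2, size=1
write(21): buf=[_ 30 21 _ _], head=1, tail=3, size=2
write(70): buf=[_ 30 21 70 _], head=1, tail=4, size=3
read(): buf=[_ _ 21 70 _], head=2, tail=4, size=2
write(13): buf=[_ _ 21 70 13], head=2, tail=0, size=3
read(): buf=[_ _ _ 70 13], head=3, tail=0, size=2
read(): buf=[_ _ _ _ 13], head=4, tail=0, size=1
write(56): buf=[56 _ _ _ 13], head=4, tail=1, size=2
write(93): buf=[56 93 _ _ 13], head=4, tail=2, size=3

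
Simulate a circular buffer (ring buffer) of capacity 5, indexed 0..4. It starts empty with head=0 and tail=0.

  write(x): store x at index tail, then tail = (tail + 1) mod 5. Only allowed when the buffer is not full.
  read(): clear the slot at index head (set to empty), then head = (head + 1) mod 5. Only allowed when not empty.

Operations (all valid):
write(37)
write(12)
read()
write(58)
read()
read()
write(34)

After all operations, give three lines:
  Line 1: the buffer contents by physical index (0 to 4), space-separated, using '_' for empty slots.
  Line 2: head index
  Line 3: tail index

write(37): buf=[37 _ _ _ _], head=0, tail=1, size=1
write(12): buf=[37 12 _ _ _], head=0, tail=2, size=2
read(): buf=[_ 12 _ _ _], head=1, tail=2, size=1
write(58): buf=[_ 12 58 _ _], head=1, tail=3, size=2
read(): buf=[_ _ 58 _ _], head=2, tail=3, size=1
read(): buf=[_ _ _ _ _], head=3, tail=3, size=0
write(34): buf=[_ _ _ 34 _], head=3, tail=4, size=1

Answer: _ _ _ 34 _
3
4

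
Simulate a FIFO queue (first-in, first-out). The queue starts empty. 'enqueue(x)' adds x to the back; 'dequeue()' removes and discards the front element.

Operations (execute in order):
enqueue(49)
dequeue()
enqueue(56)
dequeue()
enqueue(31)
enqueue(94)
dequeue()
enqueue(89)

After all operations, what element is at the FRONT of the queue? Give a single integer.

Answer: 94

Derivation:
enqueue(49): queue = [49]
dequeue(): queue = []
enqueue(56): queue = [56]
dequeue(): queue = []
enqueue(31): queue = [31]
enqueue(94): queue = [31, 94]
dequeue(): queue = [94]
enqueue(89): queue = [94, 89]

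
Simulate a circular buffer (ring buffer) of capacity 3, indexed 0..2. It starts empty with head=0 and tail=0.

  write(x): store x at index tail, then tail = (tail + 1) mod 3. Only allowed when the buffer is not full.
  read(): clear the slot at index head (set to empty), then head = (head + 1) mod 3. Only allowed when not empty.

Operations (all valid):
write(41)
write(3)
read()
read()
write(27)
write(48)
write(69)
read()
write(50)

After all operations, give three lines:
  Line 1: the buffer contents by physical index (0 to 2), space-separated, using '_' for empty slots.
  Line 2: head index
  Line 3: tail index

write(41): buf=[41 _ _], head=0, tail=1, size=1
write(3): buf=[41 3 _], head=0, tail=2, size=2
read(): buf=[_ 3 _], head=1, tail=2, size=1
read(): buf=[_ _ _], head=2, tail=2, size=0
write(27): buf=[_ _ 27], head=2, tail=0, size=1
write(48): buf=[48 _ 27], head=2, tail=1, size=2
write(69): buf=[48 69 27], head=2, tail=2, size=3
read(): buf=[48 69 _], head=0, tail=2, size=2
write(50): buf=[48 69 50], head=0, tail=0, size=3

Answer: 48 69 50
0
0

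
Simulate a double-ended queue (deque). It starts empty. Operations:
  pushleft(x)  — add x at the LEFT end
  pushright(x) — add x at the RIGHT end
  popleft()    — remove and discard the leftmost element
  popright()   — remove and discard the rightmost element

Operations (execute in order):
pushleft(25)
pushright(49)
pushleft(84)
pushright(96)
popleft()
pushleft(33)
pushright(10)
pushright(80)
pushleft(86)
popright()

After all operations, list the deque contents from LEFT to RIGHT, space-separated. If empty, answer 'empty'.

pushleft(25): [25]
pushright(49): [25, 49]
pushleft(84): [84, 25, 49]
pushright(96): [84, 25, 49, 96]
popleft(): [25, 49, 96]
pushleft(33): [33, 25, 49, 96]
pushright(10): [33, 25, 49, 96, 10]
pushright(80): [33, 25, 49, 96, 10, 80]
pushleft(86): [86, 33, 25, 49, 96, 10, 80]
popright(): [86, 33, 25, 49, 96, 10]

Answer: 86 33 25 49 96 10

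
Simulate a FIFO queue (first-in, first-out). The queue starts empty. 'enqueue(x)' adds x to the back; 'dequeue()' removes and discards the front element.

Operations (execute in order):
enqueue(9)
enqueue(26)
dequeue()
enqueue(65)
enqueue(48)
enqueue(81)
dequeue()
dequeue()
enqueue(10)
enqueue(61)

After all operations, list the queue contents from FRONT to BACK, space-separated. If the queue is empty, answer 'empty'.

enqueue(9): [9]
enqueue(26): [9, 26]
dequeue(): [26]
enqueue(65): [26, 65]
enqueue(48): [26, 65, 48]
enqueue(81): [26, 65, 48, 81]
dequeue(): [65, 48, 81]
dequeue(): [48, 81]
enqueue(10): [48, 81, 10]
enqueue(61): [48, 81, 10, 61]

Answer: 48 81 10 61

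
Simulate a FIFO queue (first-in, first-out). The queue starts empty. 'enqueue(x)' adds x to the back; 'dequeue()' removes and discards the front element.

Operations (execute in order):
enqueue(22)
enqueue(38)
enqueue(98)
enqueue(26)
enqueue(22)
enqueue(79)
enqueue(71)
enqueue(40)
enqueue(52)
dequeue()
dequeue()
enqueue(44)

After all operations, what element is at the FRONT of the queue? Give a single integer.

Answer: 98

Derivation:
enqueue(22): queue = [22]
enqueue(38): queue = [22, 38]
enqueue(98): queue = [22, 38, 98]
enqueue(26): queue = [22, 38, 98, 26]
enqueue(22): queue = [22, 38, 98, 26, 22]
enqueue(79): queue = [22, 38, 98, 26, 22, 79]
enqueue(71): queue = [22, 38, 98, 26, 22, 79, 71]
enqueue(40): queue = [22, 38, 98, 26, 22, 79, 71, 40]
enqueue(52): queue = [22, 38, 98, 26, 22, 79, 71, 40, 52]
dequeue(): queue = [38, 98, 26, 22, 79, 71, 40, 52]
dequeue(): queue = [98, 26, 22, 79, 71, 40, 52]
enqueue(44): queue = [98, 26, 22, 79, 71, 40, 52, 44]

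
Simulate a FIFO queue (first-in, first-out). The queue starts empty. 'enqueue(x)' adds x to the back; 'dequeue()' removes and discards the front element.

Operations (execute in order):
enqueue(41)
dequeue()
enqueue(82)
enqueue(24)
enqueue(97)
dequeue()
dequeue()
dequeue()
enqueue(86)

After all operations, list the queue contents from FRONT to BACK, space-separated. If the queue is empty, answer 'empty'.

enqueue(41): [41]
dequeue(): []
enqueue(82): [82]
enqueue(24): [82, 24]
enqueue(97): [82, 24, 97]
dequeue(): [24, 97]
dequeue(): [97]
dequeue(): []
enqueue(86): [86]

Answer: 86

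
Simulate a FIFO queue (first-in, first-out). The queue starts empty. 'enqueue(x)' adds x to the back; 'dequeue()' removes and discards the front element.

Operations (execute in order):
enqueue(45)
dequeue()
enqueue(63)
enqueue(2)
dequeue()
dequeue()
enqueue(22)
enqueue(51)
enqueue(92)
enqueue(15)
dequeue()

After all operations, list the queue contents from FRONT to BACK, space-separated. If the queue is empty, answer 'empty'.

Answer: 51 92 15

Derivation:
enqueue(45): [45]
dequeue(): []
enqueue(63): [63]
enqueue(2): [63, 2]
dequeue(): [2]
dequeue(): []
enqueue(22): [22]
enqueue(51): [22, 51]
enqueue(92): [22, 51, 92]
enqueue(15): [22, 51, 92, 15]
dequeue(): [51, 92, 15]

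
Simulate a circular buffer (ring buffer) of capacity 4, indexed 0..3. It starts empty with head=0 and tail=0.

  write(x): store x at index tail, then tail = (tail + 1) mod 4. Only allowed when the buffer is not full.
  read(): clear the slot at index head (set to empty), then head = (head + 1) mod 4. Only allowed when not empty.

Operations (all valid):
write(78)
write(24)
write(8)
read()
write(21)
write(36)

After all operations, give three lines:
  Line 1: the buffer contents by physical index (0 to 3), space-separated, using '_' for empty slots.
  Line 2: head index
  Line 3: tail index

write(78): buf=[78 _ _ _], head=0, tail=1, size=1
write(24): buf=[78 24 _ _], head=0, tail=2, size=2
write(8): buf=[78 24 8 _], head=0, tail=3, size=3
read(): buf=[_ 24 8 _], head=1, tail=3, size=2
write(21): buf=[_ 24 8 21], head=1, tail=0, size=3
write(36): buf=[36 24 8 21], head=1, tail=1, size=4

Answer: 36 24 8 21
1
1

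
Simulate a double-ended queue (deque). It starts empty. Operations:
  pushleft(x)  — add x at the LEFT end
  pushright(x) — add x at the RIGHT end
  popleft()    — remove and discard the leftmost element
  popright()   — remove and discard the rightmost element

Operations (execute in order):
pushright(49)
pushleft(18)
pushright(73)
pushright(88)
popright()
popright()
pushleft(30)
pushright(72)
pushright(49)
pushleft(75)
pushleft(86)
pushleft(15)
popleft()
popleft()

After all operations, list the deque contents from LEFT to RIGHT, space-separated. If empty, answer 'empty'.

pushright(49): [49]
pushleft(18): [18, 49]
pushright(73): [18, 49, 73]
pushright(88): [18, 49, 73, 88]
popright(): [18, 49, 73]
popright(): [18, 49]
pushleft(30): [30, 18, 49]
pushright(72): [30, 18, 49, 72]
pushright(49): [30, 18, 49, 72, 49]
pushleft(75): [75, 30, 18, 49, 72, 49]
pushleft(86): [86, 75, 30, 18, 49, 72, 49]
pushleft(15): [15, 86, 75, 30, 18, 49, 72, 49]
popleft(): [86, 75, 30, 18, 49, 72, 49]
popleft(): [75, 30, 18, 49, 72, 49]

Answer: 75 30 18 49 72 49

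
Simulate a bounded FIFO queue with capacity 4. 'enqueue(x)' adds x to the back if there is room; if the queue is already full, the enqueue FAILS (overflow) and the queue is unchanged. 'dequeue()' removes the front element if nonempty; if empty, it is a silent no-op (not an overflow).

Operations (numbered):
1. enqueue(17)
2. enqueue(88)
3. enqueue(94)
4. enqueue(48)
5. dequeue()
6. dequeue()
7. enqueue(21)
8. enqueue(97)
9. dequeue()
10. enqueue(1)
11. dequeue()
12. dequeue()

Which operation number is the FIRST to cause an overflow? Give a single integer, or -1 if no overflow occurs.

1. enqueue(17): size=1
2. enqueue(88): size=2
3. enqueue(94): size=3
4. enqueue(48): size=4
5. dequeue(): size=3
6. dequeue(): size=2
7. enqueue(21): size=3
8. enqueue(97): size=4
9. dequeue(): size=3
10. enqueue(1): size=4
11. dequeue(): size=3
12. dequeue(): size=2

Answer: -1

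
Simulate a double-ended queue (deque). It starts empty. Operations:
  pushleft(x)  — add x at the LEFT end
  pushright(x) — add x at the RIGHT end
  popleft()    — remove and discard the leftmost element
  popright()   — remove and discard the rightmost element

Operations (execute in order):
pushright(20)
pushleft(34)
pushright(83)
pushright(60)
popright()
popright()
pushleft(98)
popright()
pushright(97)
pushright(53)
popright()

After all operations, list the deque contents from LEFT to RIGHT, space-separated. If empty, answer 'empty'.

pushright(20): [20]
pushleft(34): [34, 20]
pushright(83): [34, 20, 83]
pushright(60): [34, 20, 83, 60]
popright(): [34, 20, 83]
popright(): [34, 20]
pushleft(98): [98, 34, 20]
popright(): [98, 34]
pushright(97): [98, 34, 97]
pushright(53): [98, 34, 97, 53]
popright(): [98, 34, 97]

Answer: 98 34 97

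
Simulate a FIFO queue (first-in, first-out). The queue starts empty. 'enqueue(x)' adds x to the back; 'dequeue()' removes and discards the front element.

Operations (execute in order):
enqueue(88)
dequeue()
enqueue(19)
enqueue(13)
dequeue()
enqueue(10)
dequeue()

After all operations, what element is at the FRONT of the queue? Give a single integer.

enqueue(88): queue = [88]
dequeue(): queue = []
enqueue(19): queue = [19]
enqueue(13): queue = [19, 13]
dequeue(): queue = [13]
enqueue(10): queue = [13, 10]
dequeue(): queue = [10]

Answer: 10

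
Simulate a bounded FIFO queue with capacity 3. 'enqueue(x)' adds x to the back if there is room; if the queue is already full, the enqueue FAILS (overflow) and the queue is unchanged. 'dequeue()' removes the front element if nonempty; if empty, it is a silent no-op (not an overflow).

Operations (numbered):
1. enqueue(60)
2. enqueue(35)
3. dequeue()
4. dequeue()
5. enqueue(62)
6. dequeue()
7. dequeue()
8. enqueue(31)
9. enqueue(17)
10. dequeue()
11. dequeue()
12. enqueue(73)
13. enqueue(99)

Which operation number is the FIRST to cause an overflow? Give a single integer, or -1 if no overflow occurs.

1. enqueue(60): size=1
2. enqueue(35): size=2
3. dequeue(): size=1
4. dequeue(): size=0
5. enqueue(62): size=1
6. dequeue(): size=0
7. dequeue(): empty, no-op, size=0
8. enqueue(31): size=1
9. enqueue(17): size=2
10. dequeue(): size=1
11. dequeue(): size=0
12. enqueue(73): size=1
13. enqueue(99): size=2

Answer: -1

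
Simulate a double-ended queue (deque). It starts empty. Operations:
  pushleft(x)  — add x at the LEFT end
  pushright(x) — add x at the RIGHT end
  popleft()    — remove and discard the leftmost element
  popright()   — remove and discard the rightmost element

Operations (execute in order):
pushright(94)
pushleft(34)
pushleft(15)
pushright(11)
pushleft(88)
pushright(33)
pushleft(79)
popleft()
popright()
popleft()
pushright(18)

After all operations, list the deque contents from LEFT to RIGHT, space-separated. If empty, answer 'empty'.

Answer: 15 34 94 11 18

Derivation:
pushright(94): [94]
pushleft(34): [34, 94]
pushleft(15): [15, 34, 94]
pushright(11): [15, 34, 94, 11]
pushleft(88): [88, 15, 34, 94, 11]
pushright(33): [88, 15, 34, 94, 11, 33]
pushleft(79): [79, 88, 15, 34, 94, 11, 33]
popleft(): [88, 15, 34, 94, 11, 33]
popright(): [88, 15, 34, 94, 11]
popleft(): [15, 34, 94, 11]
pushright(18): [15, 34, 94, 11, 18]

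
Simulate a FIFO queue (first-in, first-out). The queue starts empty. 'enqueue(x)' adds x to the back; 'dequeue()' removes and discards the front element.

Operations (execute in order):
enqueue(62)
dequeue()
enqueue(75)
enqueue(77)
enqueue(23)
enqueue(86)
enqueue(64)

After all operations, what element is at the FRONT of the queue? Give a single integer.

Answer: 75

Derivation:
enqueue(62): queue = [62]
dequeue(): queue = []
enqueue(75): queue = [75]
enqueue(77): queue = [75, 77]
enqueue(23): queue = [75, 77, 23]
enqueue(86): queue = [75, 77, 23, 86]
enqueue(64): queue = [75, 77, 23, 86, 64]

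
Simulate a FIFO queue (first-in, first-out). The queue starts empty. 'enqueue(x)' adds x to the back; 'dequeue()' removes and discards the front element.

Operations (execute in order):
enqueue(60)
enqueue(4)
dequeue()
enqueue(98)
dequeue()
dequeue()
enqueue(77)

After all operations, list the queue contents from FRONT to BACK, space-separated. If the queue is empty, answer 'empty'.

enqueue(60): [60]
enqueue(4): [60, 4]
dequeue(): [4]
enqueue(98): [4, 98]
dequeue(): [98]
dequeue(): []
enqueue(77): [77]

Answer: 77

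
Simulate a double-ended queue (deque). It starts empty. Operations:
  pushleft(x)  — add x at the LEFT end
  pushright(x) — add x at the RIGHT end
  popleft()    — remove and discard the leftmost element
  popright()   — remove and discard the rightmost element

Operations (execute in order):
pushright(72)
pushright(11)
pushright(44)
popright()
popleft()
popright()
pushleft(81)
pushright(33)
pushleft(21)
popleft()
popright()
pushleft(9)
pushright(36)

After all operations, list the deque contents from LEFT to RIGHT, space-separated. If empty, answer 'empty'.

pushright(72): [72]
pushright(11): [72, 11]
pushright(44): [72, 11, 44]
popright(): [72, 11]
popleft(): [11]
popright(): []
pushleft(81): [81]
pushright(33): [81, 33]
pushleft(21): [21, 81, 33]
popleft(): [81, 33]
popright(): [81]
pushleft(9): [9, 81]
pushright(36): [9, 81, 36]

Answer: 9 81 36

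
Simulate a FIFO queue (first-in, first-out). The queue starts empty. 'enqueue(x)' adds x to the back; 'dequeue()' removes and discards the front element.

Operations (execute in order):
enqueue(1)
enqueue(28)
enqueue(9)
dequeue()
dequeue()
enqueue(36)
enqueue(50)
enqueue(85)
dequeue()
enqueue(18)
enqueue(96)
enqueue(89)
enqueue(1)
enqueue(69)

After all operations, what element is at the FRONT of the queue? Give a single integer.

Answer: 36

Derivation:
enqueue(1): queue = [1]
enqueue(28): queue = [1, 28]
enqueue(9): queue = [1, 28, 9]
dequeue(): queue = [28, 9]
dequeue(): queue = [9]
enqueue(36): queue = [9, 36]
enqueue(50): queue = [9, 36, 50]
enqueue(85): queue = [9, 36, 50, 85]
dequeue(): queue = [36, 50, 85]
enqueue(18): queue = [36, 50, 85, 18]
enqueue(96): queue = [36, 50, 85, 18, 96]
enqueue(89): queue = [36, 50, 85, 18, 96, 89]
enqueue(1): queue = [36, 50, 85, 18, 96, 89, 1]
enqueue(69): queue = [36, 50, 85, 18, 96, 89, 1, 69]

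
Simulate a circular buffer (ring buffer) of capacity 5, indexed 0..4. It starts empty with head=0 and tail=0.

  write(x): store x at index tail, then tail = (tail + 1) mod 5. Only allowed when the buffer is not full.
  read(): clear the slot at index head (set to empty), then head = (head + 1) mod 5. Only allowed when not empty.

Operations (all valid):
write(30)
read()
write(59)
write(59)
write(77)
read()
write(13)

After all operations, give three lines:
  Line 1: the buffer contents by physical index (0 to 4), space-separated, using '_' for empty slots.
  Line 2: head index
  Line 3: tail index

Answer: _ _ 59 77 13
2
0

Derivation:
write(30): buf=[30 _ _ _ _], head=0, tail=1, size=1
read(): buf=[_ _ _ _ _], head=1, tail=1, size=0
write(59): buf=[_ 59 _ _ _], head=1, tail=2, size=1
write(59): buf=[_ 59 59 _ _], head=1, tail=3, size=2
write(77): buf=[_ 59 59 77 _], head=1, tail=4, size=3
read(): buf=[_ _ 59 77 _], head=2, tail=4, size=2
write(13): buf=[_ _ 59 77 13], head=2, tail=0, size=3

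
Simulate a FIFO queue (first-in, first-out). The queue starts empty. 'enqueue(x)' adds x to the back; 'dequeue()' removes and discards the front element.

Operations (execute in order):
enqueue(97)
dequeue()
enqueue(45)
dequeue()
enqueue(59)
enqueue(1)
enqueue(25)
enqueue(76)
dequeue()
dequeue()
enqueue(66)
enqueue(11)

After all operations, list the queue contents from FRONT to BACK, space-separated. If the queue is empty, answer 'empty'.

Answer: 25 76 66 11

Derivation:
enqueue(97): [97]
dequeue(): []
enqueue(45): [45]
dequeue(): []
enqueue(59): [59]
enqueue(1): [59, 1]
enqueue(25): [59, 1, 25]
enqueue(76): [59, 1, 25, 76]
dequeue(): [1, 25, 76]
dequeue(): [25, 76]
enqueue(66): [25, 76, 66]
enqueue(11): [25, 76, 66, 11]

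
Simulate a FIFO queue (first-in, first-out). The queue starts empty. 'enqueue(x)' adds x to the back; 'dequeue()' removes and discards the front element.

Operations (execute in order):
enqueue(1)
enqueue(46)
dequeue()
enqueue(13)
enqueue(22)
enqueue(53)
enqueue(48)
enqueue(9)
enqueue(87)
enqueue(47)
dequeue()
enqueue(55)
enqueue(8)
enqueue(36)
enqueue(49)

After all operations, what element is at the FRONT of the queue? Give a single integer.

Answer: 13

Derivation:
enqueue(1): queue = [1]
enqueue(46): queue = [1, 46]
dequeue(): queue = [46]
enqueue(13): queue = [46, 13]
enqueue(22): queue = [46, 13, 22]
enqueue(53): queue = [46, 13, 22, 53]
enqueue(48): queue = [46, 13, 22, 53, 48]
enqueue(9): queue = [46, 13, 22, 53, 48, 9]
enqueue(87): queue = [46, 13, 22, 53, 48, 9, 87]
enqueue(47): queue = [46, 13, 22, 53, 48, 9, 87, 47]
dequeue(): queue = [13, 22, 53, 48, 9, 87, 47]
enqueue(55): queue = [13, 22, 53, 48, 9, 87, 47, 55]
enqueue(8): queue = [13, 22, 53, 48, 9, 87, 47, 55, 8]
enqueue(36): queue = [13, 22, 53, 48, 9, 87, 47, 55, 8, 36]
enqueue(49): queue = [13, 22, 53, 48, 9, 87, 47, 55, 8, 36, 49]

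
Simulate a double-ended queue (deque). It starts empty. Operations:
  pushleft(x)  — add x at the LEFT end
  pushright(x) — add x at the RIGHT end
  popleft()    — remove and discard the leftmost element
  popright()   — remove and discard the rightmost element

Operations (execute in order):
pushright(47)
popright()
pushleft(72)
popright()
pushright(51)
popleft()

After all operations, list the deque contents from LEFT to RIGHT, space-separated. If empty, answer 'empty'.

Answer: empty

Derivation:
pushright(47): [47]
popright(): []
pushleft(72): [72]
popright(): []
pushright(51): [51]
popleft(): []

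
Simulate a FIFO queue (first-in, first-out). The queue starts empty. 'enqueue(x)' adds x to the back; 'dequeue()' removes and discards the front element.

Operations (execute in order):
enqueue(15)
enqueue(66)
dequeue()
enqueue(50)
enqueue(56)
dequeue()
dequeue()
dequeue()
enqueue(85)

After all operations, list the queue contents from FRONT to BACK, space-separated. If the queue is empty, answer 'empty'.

Answer: 85

Derivation:
enqueue(15): [15]
enqueue(66): [15, 66]
dequeue(): [66]
enqueue(50): [66, 50]
enqueue(56): [66, 50, 56]
dequeue(): [50, 56]
dequeue(): [56]
dequeue(): []
enqueue(85): [85]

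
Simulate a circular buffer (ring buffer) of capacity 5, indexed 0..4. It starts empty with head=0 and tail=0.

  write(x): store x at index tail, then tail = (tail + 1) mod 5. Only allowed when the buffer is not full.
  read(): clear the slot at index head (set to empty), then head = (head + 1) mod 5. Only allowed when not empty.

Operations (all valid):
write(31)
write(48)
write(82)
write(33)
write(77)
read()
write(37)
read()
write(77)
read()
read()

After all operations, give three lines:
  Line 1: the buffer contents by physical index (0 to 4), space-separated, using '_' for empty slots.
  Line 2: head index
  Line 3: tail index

write(31): buf=[31 _ _ _ _], head=0, tail=1, size=1
write(48): buf=[31 48 _ _ _], head=0, tail=2, size=2
write(82): buf=[31 48 82 _ _], head=0, tail=3, size=3
write(33): buf=[31 48 82 33 _], head=0, tail=4, size=4
write(77): buf=[31 48 82 33 77], head=0, tail=0, size=5
read(): buf=[_ 48 82 33 77], head=1, tail=0, size=4
write(37): buf=[37 48 82 33 77], head=1, tail=1, size=5
read(): buf=[37 _ 82 33 77], head=2, tail=1, size=4
write(77): buf=[37 77 82 33 77], head=2, tail=2, size=5
read(): buf=[37 77 _ 33 77], head=3, tail=2, size=4
read(): buf=[37 77 _ _ 77], head=4, tail=2, size=3

Answer: 37 77 _ _ 77
4
2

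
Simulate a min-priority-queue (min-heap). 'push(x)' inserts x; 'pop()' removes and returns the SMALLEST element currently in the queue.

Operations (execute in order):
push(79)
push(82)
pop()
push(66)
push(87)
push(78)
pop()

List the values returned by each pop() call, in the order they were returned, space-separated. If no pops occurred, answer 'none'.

Answer: 79 66

Derivation:
push(79): heap contents = [79]
push(82): heap contents = [79, 82]
pop() → 79: heap contents = [82]
push(66): heap contents = [66, 82]
push(87): heap contents = [66, 82, 87]
push(78): heap contents = [66, 78, 82, 87]
pop() → 66: heap contents = [78, 82, 87]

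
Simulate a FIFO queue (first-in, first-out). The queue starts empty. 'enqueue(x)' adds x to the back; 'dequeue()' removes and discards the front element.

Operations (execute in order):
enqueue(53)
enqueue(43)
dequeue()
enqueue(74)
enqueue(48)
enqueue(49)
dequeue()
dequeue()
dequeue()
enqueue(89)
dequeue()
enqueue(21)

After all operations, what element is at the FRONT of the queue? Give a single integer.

enqueue(53): queue = [53]
enqueue(43): queue = [53, 43]
dequeue(): queue = [43]
enqueue(74): queue = [43, 74]
enqueue(48): queue = [43, 74, 48]
enqueue(49): queue = [43, 74, 48, 49]
dequeue(): queue = [74, 48, 49]
dequeue(): queue = [48, 49]
dequeue(): queue = [49]
enqueue(89): queue = [49, 89]
dequeue(): queue = [89]
enqueue(21): queue = [89, 21]

Answer: 89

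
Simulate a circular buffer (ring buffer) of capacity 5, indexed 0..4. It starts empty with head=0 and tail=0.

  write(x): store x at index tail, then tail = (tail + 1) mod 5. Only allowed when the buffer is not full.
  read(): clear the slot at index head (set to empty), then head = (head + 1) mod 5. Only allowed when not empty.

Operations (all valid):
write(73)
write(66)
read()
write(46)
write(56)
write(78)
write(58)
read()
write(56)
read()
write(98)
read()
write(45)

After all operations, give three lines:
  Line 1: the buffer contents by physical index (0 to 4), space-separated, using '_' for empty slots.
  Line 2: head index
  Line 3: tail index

Answer: 58 56 98 45 78
4
4

Derivation:
write(73): buf=[73 _ _ _ _], head=0, tail=1, size=1
write(66): buf=[73 66 _ _ _], head=0, tail=2, size=2
read(): buf=[_ 66 _ _ _], head=1, tail=2, size=1
write(46): buf=[_ 66 46 _ _], head=1, tail=3, size=2
write(56): buf=[_ 66 46 56 _], head=1, tail=4, size=3
write(78): buf=[_ 66 46 56 78], head=1, tail=0, size=4
write(58): buf=[58 66 46 56 78], head=1, tail=1, size=5
read(): buf=[58 _ 46 56 78], head=2, tail=1, size=4
write(56): buf=[58 56 46 56 78], head=2, tail=2, size=5
read(): buf=[58 56 _ 56 78], head=3, tail=2, size=4
write(98): buf=[58 56 98 56 78], head=3, tail=3, size=5
read(): buf=[58 56 98 _ 78], head=4, tail=3, size=4
write(45): buf=[58 56 98 45 78], head=4, tail=4, size=5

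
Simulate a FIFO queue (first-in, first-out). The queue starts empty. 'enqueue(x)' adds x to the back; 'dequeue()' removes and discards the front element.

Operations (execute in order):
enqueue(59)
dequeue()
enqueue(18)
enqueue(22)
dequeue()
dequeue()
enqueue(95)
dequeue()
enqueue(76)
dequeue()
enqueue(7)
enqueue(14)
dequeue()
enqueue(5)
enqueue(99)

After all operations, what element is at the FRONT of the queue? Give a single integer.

enqueue(59): queue = [59]
dequeue(): queue = []
enqueue(18): queue = [18]
enqueue(22): queue = [18, 22]
dequeue(): queue = [22]
dequeue(): queue = []
enqueue(95): queue = [95]
dequeue(): queue = []
enqueue(76): queue = [76]
dequeue(): queue = []
enqueue(7): queue = [7]
enqueue(14): queue = [7, 14]
dequeue(): queue = [14]
enqueue(5): queue = [14, 5]
enqueue(99): queue = [14, 5, 99]

Answer: 14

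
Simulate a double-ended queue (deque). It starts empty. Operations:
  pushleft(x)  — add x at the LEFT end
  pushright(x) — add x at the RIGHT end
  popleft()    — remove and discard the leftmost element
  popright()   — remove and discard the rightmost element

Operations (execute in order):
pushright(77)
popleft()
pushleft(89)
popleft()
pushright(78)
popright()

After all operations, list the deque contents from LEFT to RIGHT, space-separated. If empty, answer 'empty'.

pushright(77): [77]
popleft(): []
pushleft(89): [89]
popleft(): []
pushright(78): [78]
popright(): []

Answer: empty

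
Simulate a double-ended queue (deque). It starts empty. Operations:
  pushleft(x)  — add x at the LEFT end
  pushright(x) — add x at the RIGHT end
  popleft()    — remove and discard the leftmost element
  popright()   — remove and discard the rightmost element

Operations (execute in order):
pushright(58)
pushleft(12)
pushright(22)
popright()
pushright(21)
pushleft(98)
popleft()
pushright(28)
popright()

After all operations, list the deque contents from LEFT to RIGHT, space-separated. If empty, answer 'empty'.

pushright(58): [58]
pushleft(12): [12, 58]
pushright(22): [12, 58, 22]
popright(): [12, 58]
pushright(21): [12, 58, 21]
pushleft(98): [98, 12, 58, 21]
popleft(): [12, 58, 21]
pushright(28): [12, 58, 21, 28]
popright(): [12, 58, 21]

Answer: 12 58 21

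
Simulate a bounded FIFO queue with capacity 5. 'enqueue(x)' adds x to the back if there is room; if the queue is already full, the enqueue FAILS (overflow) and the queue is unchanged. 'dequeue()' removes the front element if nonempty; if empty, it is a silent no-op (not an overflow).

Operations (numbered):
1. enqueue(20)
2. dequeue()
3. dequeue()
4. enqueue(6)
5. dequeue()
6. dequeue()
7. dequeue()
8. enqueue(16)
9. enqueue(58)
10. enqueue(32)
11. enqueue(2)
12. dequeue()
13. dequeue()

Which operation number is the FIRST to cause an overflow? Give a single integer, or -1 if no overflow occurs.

1. enqueue(20): size=1
2. dequeue(): size=0
3. dequeue(): empty, no-op, size=0
4. enqueue(6): size=1
5. dequeue(): size=0
6. dequeue(): empty, no-op, size=0
7. dequeue(): empty, no-op, size=0
8. enqueue(16): size=1
9. enqueue(58): size=2
10. enqueue(32): size=3
11. enqueue(2): size=4
12. dequeue(): size=3
13. dequeue(): size=2

Answer: -1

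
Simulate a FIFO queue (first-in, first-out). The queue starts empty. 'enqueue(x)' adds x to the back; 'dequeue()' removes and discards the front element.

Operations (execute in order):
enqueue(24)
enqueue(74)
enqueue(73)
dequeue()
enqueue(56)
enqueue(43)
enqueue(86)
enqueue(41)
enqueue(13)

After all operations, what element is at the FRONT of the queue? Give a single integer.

enqueue(24): queue = [24]
enqueue(74): queue = [24, 74]
enqueue(73): queue = [24, 74, 73]
dequeue(): queue = [74, 73]
enqueue(56): queue = [74, 73, 56]
enqueue(43): queue = [74, 73, 56, 43]
enqueue(86): queue = [74, 73, 56, 43, 86]
enqueue(41): queue = [74, 73, 56, 43, 86, 41]
enqueue(13): queue = [74, 73, 56, 43, 86, 41, 13]

Answer: 74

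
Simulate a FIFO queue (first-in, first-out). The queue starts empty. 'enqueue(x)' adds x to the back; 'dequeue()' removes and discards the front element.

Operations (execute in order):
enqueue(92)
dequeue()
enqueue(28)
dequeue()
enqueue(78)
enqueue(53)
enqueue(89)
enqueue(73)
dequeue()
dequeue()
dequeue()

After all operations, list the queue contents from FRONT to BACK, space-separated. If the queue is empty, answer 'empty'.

enqueue(92): [92]
dequeue(): []
enqueue(28): [28]
dequeue(): []
enqueue(78): [78]
enqueue(53): [78, 53]
enqueue(89): [78, 53, 89]
enqueue(73): [78, 53, 89, 73]
dequeue(): [53, 89, 73]
dequeue(): [89, 73]
dequeue(): [73]

Answer: 73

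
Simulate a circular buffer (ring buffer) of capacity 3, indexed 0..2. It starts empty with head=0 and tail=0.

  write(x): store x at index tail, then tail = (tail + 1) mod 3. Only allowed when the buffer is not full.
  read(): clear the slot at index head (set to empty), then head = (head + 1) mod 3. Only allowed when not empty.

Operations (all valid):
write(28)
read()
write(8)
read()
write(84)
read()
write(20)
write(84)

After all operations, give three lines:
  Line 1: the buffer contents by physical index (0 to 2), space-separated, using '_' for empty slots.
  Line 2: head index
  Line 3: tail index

Answer: 20 84 _
0
2

Derivation:
write(28): buf=[28 _ _], head=0, tail=1, size=1
read(): buf=[_ _ _], head=1, tail=1, size=0
write(8): buf=[_ 8 _], head=1, tail=2, size=1
read(): buf=[_ _ _], head=2, tail=2, size=0
write(84): buf=[_ _ 84], head=2, tail=0, size=1
read(): buf=[_ _ _], head=0, tail=0, size=0
write(20): buf=[20 _ _], head=0, tail=1, size=1
write(84): buf=[20 84 _], head=0, tail=2, size=2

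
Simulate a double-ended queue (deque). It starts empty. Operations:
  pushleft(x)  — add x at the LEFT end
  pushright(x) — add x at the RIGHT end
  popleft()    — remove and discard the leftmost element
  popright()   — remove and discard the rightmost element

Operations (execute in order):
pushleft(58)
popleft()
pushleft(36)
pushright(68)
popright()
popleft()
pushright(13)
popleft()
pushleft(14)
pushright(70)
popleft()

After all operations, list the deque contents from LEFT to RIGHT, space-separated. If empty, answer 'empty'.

Answer: 70

Derivation:
pushleft(58): [58]
popleft(): []
pushleft(36): [36]
pushright(68): [36, 68]
popright(): [36]
popleft(): []
pushright(13): [13]
popleft(): []
pushleft(14): [14]
pushright(70): [14, 70]
popleft(): [70]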